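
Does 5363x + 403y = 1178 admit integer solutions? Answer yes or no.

gcd(5363, 403) = 31  (5363 = 13·403 + 124, 403 = 3·124 + 31, 124 = 4·31).
31 divides 1178, so integer solutions exist.

yes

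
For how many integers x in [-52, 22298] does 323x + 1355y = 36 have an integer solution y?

gcd(1355, 323) = 1  (1355 = 4·323 + 63, 323 = 5·63 + 8, 63 = 7·8 + 7, 8 = 1·7 + 1, 7 = 7·1).
Back-substituting, 323·(172) + 1355·(-41) = 1.
Scale by 36: particular solution (6192, -1476); reduce x mod 1355: (772, -184).
General solution: x = 772 + 1355t, y = -184 - 323t for integer t.
-52 ≤ 772 + 1355t ≤ 22298 gives t ∈ [0, 15], which is 16 values.

16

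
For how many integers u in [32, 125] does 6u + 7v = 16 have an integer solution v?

gcd(7, 6):
  7 = 1·6 + 1
  6 = 6·1
so gcd(7, 6) = 1.
Back-substitute for Bézout coefficients:
  1 = 7 - 1·6
  ... = 6·(-1) + 7·(1)
Scale by 16: particular solution (-16, 16); reduce u mod 7: (5, -2).
General solution: u = 5 + 7t, v = -2 - 6t for integer t.
32 ≤ 5 + 7t ≤ 125 gives t ∈ [4, 17], which is 14 values.

14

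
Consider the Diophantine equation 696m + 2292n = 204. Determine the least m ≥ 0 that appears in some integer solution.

gcd(2292, 696) = 12  (2292 = 3×696 + 204, 696 = 3×204 + 84, 204 = 2×84 + 36, 84 = 2×36 + 12, 36 = 3×12).
12 divides 204, so solutions exist.
Back-substituting, 696×(56) + 2292×(-17) = 12.
Scale by 204/12 = 17: (m₀, n₀) = (952, -289).
General solution: m = 952 + 191t, n = -289 - 58t for integer t.
m ≥ 0: smallest is 952 mod 191 = 188 (at t = -4), with n = -57.

188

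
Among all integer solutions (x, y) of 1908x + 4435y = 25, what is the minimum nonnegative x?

gcd(4435, 1908):
  4435 = 2·1908 + 619
  1908 = 3·619 + 51
  619 = 12·51 + 7
  51 = 7·7 + 2
  7 = 3·2 + 1
  2 = 2·1
so gcd(4435, 1908) = 1.
1 divides 25, so solutions exist.
Back-substitute for Bézout coefficients:
  1 = 7 - 3·2
  ... = 1908·(-1913) + 4435·(823)
Scale by 25/1 = 25: (x₀, y₀) = (-47825, 20575).
General solution: x = -47825 + 4435t, y = 20575 - 1908t for integer t.
x ≥ 0: smallest is -47825 mod 4435 = 960 (at t = 11), with y = -413.

960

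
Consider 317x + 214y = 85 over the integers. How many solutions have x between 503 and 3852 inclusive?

gcd(317, 214) = 1  (317 = 1×214 + 103, 214 = 2×103 + 8, 103 = 12×8 + 7, 8 = 1×7 + 1, 7 = 7×1).
Back-substituting, 317×(-27) + 214×(40) = 1.
Scale by 85: particular solution (-2295, 3400); reduce x mod 214: (59, -87).
General solution: x = 59 + 214t, y = -87 - 317t for integer t.
503 ≤ 59 + 214t ≤ 3852 gives t ∈ [3, 17], which is 15 values.

15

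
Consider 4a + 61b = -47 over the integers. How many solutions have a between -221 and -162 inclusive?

1

gcd(61, 4) = 1  (61 = 15*4 + 1, 4 = 4*1).
Back-substituting, 4*(-15) + 61*(1) = 1.
Scale by -47: particular solution (705, -47); reduce a mod 61: (34, -3).
General solution: a = 34 + 61t, b = -3 - 4t for integer t.
-221 ≤ 34 + 61t ≤ -162 gives t ∈ [-4, -4], which is 1 value.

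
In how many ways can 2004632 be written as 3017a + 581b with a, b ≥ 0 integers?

gcd(3017, 581) = 7  (3017 = 5·581 + 112, 581 = 5·112 + 21, 112 = 5·21 + 7, 21 = 3·7).
Back-substituting, 3017·(26) + 581·(-135) = 7.
Scale by 286376: one solution is (7445776, -38660760). Reduce a mod 83: (12, 3388).
General: a = 12 + 83t, b = 3388 - 431t.
a ≥ 0 ⇒ t ≥ 0; b ≥ 0 ⇒ t ≤ 7. So t ∈ [0, 7]: 8 solutions.

8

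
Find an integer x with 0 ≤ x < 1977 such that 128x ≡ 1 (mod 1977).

1838

gcd(1977, 128) = 1  (1977 = 15*128 + 57, 128 = 2*57 + 14, 57 = 4*14 + 1, 14 = 14*1).
Back-substituting, 128*(-139) + 1977*(9) = 1.
So 128*-139 ≡ 1 (mod 1977), and -139 mod 1977 = 1838.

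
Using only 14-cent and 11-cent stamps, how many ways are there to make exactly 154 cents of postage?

2

Need nonnegative integers with 14j + 11k = 154.
gcd(14, 11) = 1, and 14·(4) + 11·(-5) = 1.
So (j₀, k₀) = (616, -770); general j = 616 + 11t, k = -770 - 14t.
j ≥ 0 ⇒ t ≥ -56; k ≥ 0 ⇒ t ≤ -55. That's 2 values of t.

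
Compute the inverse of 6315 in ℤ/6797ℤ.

5965

gcd(6797, 6315):
  6797 = 1·6315 + 482
  6315 = 13·482 + 49
  482 = 9·49 + 41
  49 = 1·41 + 8
  41 = 5·8 + 1
  8 = 8·1
so gcd(6797, 6315) = 1.
Back-substitute for Bézout coefficients:
  1 = 41 - 5·8
  ... = 6315·(-832) + 6797·(773)
So 6315·-832 ≡ 1 (mod 6797), and -832 mod 6797 = 5965.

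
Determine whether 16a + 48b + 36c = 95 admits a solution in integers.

gcd(48, 16) = 16  (48 = 3×16).
gcd(16, 36) = 4.
4 does not divide 95 (remainder 3), so no integer solutions.

no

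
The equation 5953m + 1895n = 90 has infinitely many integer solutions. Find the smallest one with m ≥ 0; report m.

gcd(5953, 1895):
  5953 = 3·1895 + 268
  1895 = 7·268 + 19
  268 = 14·19 + 2
  19 = 9·2 + 1
  2 = 2·1
so gcd(5953, 1895) = 1.
1 divides 90, so solutions exist.
Back-substitute for Bézout coefficients:
  1 = 19 - 9·2
  ... = 5953·(-898) + 1895·(2821)
Scale by 90/1 = 90: (m₀, n₀) = (-80820, 253890).
General solution: m = -80820 + 1895t, n = 253890 - 5953t for integer t.
m ≥ 0: smallest is -80820 mod 1895 = 665 (at t = 43), with n = -2089.

665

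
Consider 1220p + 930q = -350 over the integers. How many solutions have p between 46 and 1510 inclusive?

gcd(1220, 930) = 10.
By Bézout, 1220·(-16) + 930·(21) = 10.
Particular solution: (2, -3).
General solution: p = 2 + 93t, q = -3 - 122t for integer t.
46 ≤ 2 + 93t ≤ 1510 gives t ∈ [1, 16], which is 16 values.

16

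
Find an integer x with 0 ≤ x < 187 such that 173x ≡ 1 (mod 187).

gcd(187, 173) = 1  (187 = 1*173 + 14, 173 = 12*14 + 5, 14 = 2*5 + 4, 5 = 1*4 + 1, 4 = 4*1).
Back-substituting, 173*(40) + 187*(-37) = 1.
So 173*40 ≡ 1 (mod 187), and 40 mod 187 = 40.

40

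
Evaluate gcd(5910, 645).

15

gcd(5910, 645):
  5910 = 9×645 + 105
  645 = 6×105 + 15
  105 = 7×15
so gcd(5910, 645) = 15.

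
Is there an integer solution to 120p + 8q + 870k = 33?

no

gcd(120, 8) = 8  (120 = 15×8).
gcd(8, 870) = 2.
2 does not divide 33 (remainder 1), so no integer solutions.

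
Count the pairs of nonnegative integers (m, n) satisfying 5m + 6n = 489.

16

gcd(6, 5) = 1  (6 = 1×5 + 1, 5 = 5×1).
Back-substituting, 5×(-1) + 6×(1) = 1.
Scale by 489: one solution is (-489, 489). Reduce m mod 6: (3, 79).
General: m = 3 + 6t, n = 79 - 5t.
m ≥ 0 ⇒ t ≥ 0; n ≥ 0 ⇒ t ≤ 15. So t ∈ [0, 15]: 16 solutions.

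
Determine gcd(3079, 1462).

gcd(3079, 1462) = 1  (3079 = 2·1462 + 155, 1462 = 9·155 + 67, 155 = 2·67 + 21, 67 = 3·21 + 4, 21 = 5·4 + 1, 4 = 4·1).

1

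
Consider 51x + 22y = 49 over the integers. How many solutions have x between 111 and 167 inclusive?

3

gcd(51, 22) = 1.
By Bézout, 51×(-3) + 22×(7) = 1.
Particular solution: (7, -14).
General solution: x = 7 + 22t, y = -14 - 51t for integer t.
111 ≤ 7 + 22t ≤ 167 gives t ∈ [5, 7], which is 3 values.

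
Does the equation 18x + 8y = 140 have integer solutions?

gcd(18, 8):
  18 = 2·8 + 2
  8 = 4·2
so gcd(18, 8) = 2.
2 divides 140, so integer solutions exist.

yes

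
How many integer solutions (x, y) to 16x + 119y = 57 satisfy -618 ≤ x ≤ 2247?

gcd(119, 16) = 1  (119 = 7·16 + 7, 16 = 2·7 + 2, 7 = 3·2 + 1, 2 = 2·1).
Back-substituting, 16·(-52) + 119·(7) = 1.
Scale by 57: particular solution (-2964, 399); reduce x mod 119: (11, -1).
General solution: x = 11 + 119t, y = -1 - 16t for integer t.
-618 ≤ 11 + 119t ≤ 2247 gives t ∈ [-5, 18], which is 24 values.

24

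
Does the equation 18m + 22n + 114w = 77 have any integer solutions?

gcd(22, 18):
  22 = 1*18 + 4
  18 = 4*4 + 2
  4 = 2*2
so gcd(22, 18) = 2.
gcd(2, 114) = 2.
2 does not divide 77 (remainder 1), so no integer solutions.

no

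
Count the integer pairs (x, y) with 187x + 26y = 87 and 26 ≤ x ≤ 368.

gcd(187, 26) = 1.
By Bézout, 187·(-5) + 26·(36) = 1.
Particular solution: (7, -47).
General solution: x = 7 + 26t, y = -47 - 187t for integer t.
26 ≤ 7 + 26t ≤ 368 gives t ∈ [1, 13], which is 13 values.

13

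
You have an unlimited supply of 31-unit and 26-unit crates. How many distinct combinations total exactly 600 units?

Need nonnegative integers with 31j + 26k = 600.
gcd(31, 26) = 1, and 31·(-5) + 26·(6) = 1.
So (j₀, k₀) = (-3000, 3600); general j = -3000 + 26t, k = 3600 - 31t.
j ≥ 0 ⇒ t ≥ 116; k ≥ 0 ⇒ t ≤ 116. That's 1 value of t.

1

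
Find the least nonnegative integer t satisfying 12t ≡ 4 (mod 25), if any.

17

gcd(25, 12) = 1  (25 = 2·12 + 1, 12 = 12·1).
1 divides 4, so solutions exist.
Back-substituting, 12·(-2) + 25·(1) = 1.
So 12·(-2) ≡ 1 (mod 25); multiply by 4: t ≡ -8 (mod 25).
Smallest nonnegative: t = -8 mod 25 = 17.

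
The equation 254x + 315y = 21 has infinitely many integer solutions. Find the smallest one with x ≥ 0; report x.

294

gcd(315, 254):
  315 = 1·254 + 61
  254 = 4·61 + 10
  61 = 6·10 + 1
  10 = 10·1
so gcd(315, 254) = 1.
1 divides 21, so solutions exist.
Back-substitute for Bézout coefficients:
  1 = 61 - 6·10
  ... = 254·(-31) + 315·(25)
Scale by 21/1 = 21: (x₀, y₀) = (-651, 525).
General solution: x = -651 + 315t, y = 525 - 254t for integer t.
x ≥ 0: smallest is -651 mod 315 = 294 (at t = 3), with y = -237.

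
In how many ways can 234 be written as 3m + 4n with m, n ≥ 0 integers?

gcd(4, 3):
  4 = 1×3 + 1
  3 = 3×1
so gcd(4, 3) = 1.
Back-substitute for Bézout coefficients:
  1 = 4 - 1×3
  ... = 3×(-1) + 4×(1)
Scale by 234: one solution is (-234, 234). Reduce m mod 4: (2, 57).
General: m = 2 + 4t, n = 57 - 3t.
m ≥ 0 ⇒ t ≥ 0; n ≥ 0 ⇒ t ≤ 19. So t ∈ [0, 19]: 20 solutions.

20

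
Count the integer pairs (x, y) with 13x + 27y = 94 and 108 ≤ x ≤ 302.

8

gcd(27, 13):
  27 = 2*13 + 1
  13 = 13*1
so gcd(27, 13) = 1.
Back-substitute for Bézout coefficients:
  1 = 27 - 2*13
  ... = 13*(-2) + 27*(1)
Scale by 94: particular solution (-188, 94); reduce x mod 27: (1, 3).
General solution: x = 1 + 27t, y = 3 - 13t for integer t.
108 ≤ 1 + 27t ≤ 302 gives t ∈ [4, 11], which is 8 values.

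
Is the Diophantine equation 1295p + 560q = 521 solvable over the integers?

gcd(1295, 560):
  1295 = 2·560 + 175
  560 = 3·175 + 35
  175 = 5·35
so gcd(1295, 560) = 35.
35 does not divide 521 (remainder 31), so no integer solutions.

no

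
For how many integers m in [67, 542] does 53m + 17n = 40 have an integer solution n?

28

gcd(53, 17) = 1.
By Bézout, 53×(-8) + 17×(25) = 1.
Particular solution: (3, -7).
General solution: m = 3 + 17t, n = -7 - 53t for integer t.
67 ≤ 3 + 17t ≤ 542 gives t ∈ [4, 31], which is 28 values.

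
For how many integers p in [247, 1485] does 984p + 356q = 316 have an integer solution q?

14

gcd(984, 356) = 4  (984 = 2·356 + 272, 356 = 1·272 + 84, 272 = 3·84 + 20, 84 = 4·20 + 4, 20 = 5·4).
Back-substituting, 984·(-17) + 356·(47) = 4.
Scale by 79: particular solution (-1343, 3713); reduce p mod 89: (81, -223).
General solution: p = 81 + 89t, q = -223 - 246t for integer t.
247 ≤ 81 + 89t ≤ 1485 gives t ∈ [2, 15], which is 14 values.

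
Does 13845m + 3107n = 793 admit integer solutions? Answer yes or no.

yes

gcd(13845, 3107) = 13.
13 divides 793, so integer solutions exist.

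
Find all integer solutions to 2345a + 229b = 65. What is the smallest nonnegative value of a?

22

gcd(2345, 229) = 1.
1 divides 65, so solutions exist.
By Bézout, 2345·(25) + 229·(-256) = 1.
Scale by 65/1 = 65: (a₀, b₀) = (1625, -16640).
General solution: a = 1625 + 229t, b = -16640 - 2345t for integer t.
a ≥ 0: smallest is 1625 mod 229 = 22 (at t = -7), with b = -225.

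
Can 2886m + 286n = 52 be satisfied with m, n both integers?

gcd(2886, 286):
  2886 = 10×286 + 26
  286 = 11×26
so gcd(2886, 286) = 26.
26 divides 52, so integer solutions exist.

yes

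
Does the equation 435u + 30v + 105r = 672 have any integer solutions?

gcd(435, 30) = 15  (435 = 14*30 + 15, 30 = 2*15).
gcd(15, 105) = 15.
15 does not divide 672 (remainder 12), so no integer solutions.

no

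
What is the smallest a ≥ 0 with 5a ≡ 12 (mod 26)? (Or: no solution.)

18

gcd(26, 5) = 1.
1 divides 12, so solutions exist.
By Bézout, 5×(-5) + 26×(1) = 1.
So 5×(-5) ≡ 1 (mod 26); multiply by 12: a ≡ -60 (mod 26).
Smallest nonnegative: a = -60 mod 26 = 18.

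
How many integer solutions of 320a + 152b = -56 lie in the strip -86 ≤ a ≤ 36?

6

gcd(320, 152):
  320 = 2*152 + 16
  152 = 9*16 + 8
  16 = 2*8
so gcd(320, 152) = 8.
Back-substitute for Bézout coefficients:
  8 = 152 - 9*16
  ... = 320*(-9) + 152*(19)
Scale by -7: particular solution (63, -133); reduce a mod 19: (6, -13).
General solution: a = 6 + 19t, b = -13 - 40t for integer t.
-86 ≤ 6 + 19t ≤ 36 gives t ∈ [-4, 1], which is 6 values.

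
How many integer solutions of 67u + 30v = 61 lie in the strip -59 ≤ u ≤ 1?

2

gcd(67, 30) = 1.
By Bézout, 67·(13) + 30·(-29) = 1.
Particular solution: (13, -27).
General solution: u = 13 + 30t, v = -27 - 67t for integer t.
-59 ≤ 13 + 30t ≤ 1 gives t ∈ [-2, -1], which is 2 values.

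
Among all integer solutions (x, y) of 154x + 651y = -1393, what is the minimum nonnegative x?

29

gcd(651, 154) = 7  (651 = 4·154 + 35, 154 = 4·35 + 14, 35 = 2·14 + 7, 14 = 2·7).
7 divides -1393, so solutions exist.
Back-substituting, 154·(-38) + 651·(9) = 7.
Scale by -1393/7 = -199: (x₀, y₀) = (7562, -1791).
General solution: x = 7562 + 93t, y = -1791 - 22t for integer t.
x ≥ 0: smallest is 7562 mod 93 = 29 (at t = -81), with y = -9.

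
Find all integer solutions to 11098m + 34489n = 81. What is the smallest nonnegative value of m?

23435

gcd(34489, 11098):
  34489 = 3*11098 + 1195
  11098 = 9*1195 + 343
  1195 = 3*343 + 166
  343 = 2*166 + 11
  166 = 15*11 + 1
  11 = 11*1
so gcd(34489, 11098) = 1.
1 divides 81, so solutions exist.
Back-substitute for Bézout coefficients:
  1 = 166 - 15*11
  ... = 11098*(-3117) + 34489*(1003)
Scale by 81/1 = 81: (m₀, n₀) = (-252477, 81243).
General solution: m = -252477 + 34489t, n = 81243 - 11098t for integer t.
m ≥ 0: smallest is -252477 mod 34489 = 23435 (at t = 8), with n = -7541.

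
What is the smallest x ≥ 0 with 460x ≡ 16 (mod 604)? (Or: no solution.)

67

gcd(604, 460) = 4  (604 = 1×460 + 144, 460 = 3×144 + 28, 144 = 5×28 + 4, 28 = 7×4).
4 divides 16, so solutions exist.
Back-substituting, 460×(-21) + 604×(16) = 4.
So 460×(-21) ≡ 4 (mod 604); multiply by 4: x ≡ -84 (mod 151).
Smallest nonnegative: x = -84 mod 151 = 67.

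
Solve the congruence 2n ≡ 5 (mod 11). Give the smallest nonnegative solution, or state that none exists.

8

gcd(11, 2):
  11 = 5×2 + 1
  2 = 2×1
so gcd(11, 2) = 1.
1 divides 5, so solutions exist.
Back-substitute for Bézout coefficients:
  1 = 11 - 5×2
  ... = 2×(-5) + 11×(1)
So 2×(-5) ≡ 1 (mod 11); multiply by 5: n ≡ -25 (mod 11).
Smallest nonnegative: n = -25 mod 11 = 8.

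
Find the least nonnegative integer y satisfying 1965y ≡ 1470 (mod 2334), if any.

268

gcd(2334, 1965) = 3  (2334 = 1×1965 + 369, 1965 = 5×369 + 120, 369 = 3×120 + 9, 120 = 13×9 + 3, 9 = 3×3).
3 divides 1470, so solutions exist.
Back-substituting, 1965×(253) + 2334×(-213) = 3.
So 1965×(253) ≡ 3 (mod 2334); multiply by 490: y ≡ 123970 (mod 778).
Smallest nonnegative: y = 123970 mod 778 = 268.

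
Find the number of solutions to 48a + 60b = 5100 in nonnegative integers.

gcd(60, 48) = 12  (60 = 1×48 + 12, 48 = 4×12).
Back-substituting, 48×(-1) + 60×(1) = 12.
Scale by 425: one solution is (-425, 425). Reduce a mod 5: (0, 85).
General: a = 0 + 5t, b = 85 - 4t.
a ≥ 0 ⇒ t ≥ 0; b ≥ 0 ⇒ t ≤ 21. So t ∈ [0, 21]: 22 solutions.

22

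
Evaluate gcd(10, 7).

gcd(10, 7):
  10 = 1*7 + 3
  7 = 2*3 + 1
  3 = 3*1
so gcd(10, 7) = 1.

1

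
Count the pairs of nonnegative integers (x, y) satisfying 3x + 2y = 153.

gcd(3, 2) = 1  (3 = 1·2 + 1, 2 = 2·1).
Back-substituting, 3·(1) + 2·(-1) = 1.
Scale by 153: one solution is (153, -153). Reduce x mod 2: (1, 75).
General: x = 1 + 2t, y = 75 - 3t.
x ≥ 0 ⇒ t ≥ 0; y ≥ 0 ⇒ t ≤ 25. So t ∈ [0, 25]: 26 solutions.

26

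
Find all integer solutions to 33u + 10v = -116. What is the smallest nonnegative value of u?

8

gcd(33, 10):
  33 = 3×10 + 3
  10 = 3×3 + 1
  3 = 3×1
so gcd(33, 10) = 1.
1 divides -116, so solutions exist.
Back-substitute for Bézout coefficients:
  1 = 10 - 3×3
  ... = 33×(-3) + 10×(10)
Scale by -116/1 = -116: (u₀, v₀) = (348, -1160).
General solution: u = 348 + 10t, v = -1160 - 33t for integer t.
u ≥ 0: smallest is 348 mod 10 = 8 (at t = -34), with v = -38.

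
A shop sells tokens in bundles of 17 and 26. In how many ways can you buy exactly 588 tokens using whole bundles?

2

Need nonnegative integers with 17j + 26k = 588.
gcd(17, 26) = 1, and 17·(-3) + 26·(2) = 1.
So (j₀, k₀) = (-1764, 1176); general j = -1764 + 26t, k = 1176 - 17t.
j ≥ 0 ⇒ t ≥ 68; k ≥ 0 ⇒ t ≤ 69. That's 2 values of t.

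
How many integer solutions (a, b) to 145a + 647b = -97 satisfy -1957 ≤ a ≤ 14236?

25

gcd(647, 145) = 1.
By Bézout, 145·(-58) + 647·(13) = 1.
Particular solution: (450, -101).
General solution: a = 450 + 647t, b = -101 - 145t for integer t.
-1957 ≤ 450 + 647t ≤ 14236 gives t ∈ [-3, 21], which is 25 values.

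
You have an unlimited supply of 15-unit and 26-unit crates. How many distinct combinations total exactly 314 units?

1

Need nonnegative integers with 15j + 26k = 314.
gcd(15, 26) = 1, and 15·(7) + 26·(-4) = 1.
So (j₀, k₀) = (2198, -1256); general j = 2198 + 26t, k = -1256 - 15t.
j ≥ 0 ⇒ t ≥ -84; k ≥ 0 ⇒ t ≤ -84. That's 1 value of t.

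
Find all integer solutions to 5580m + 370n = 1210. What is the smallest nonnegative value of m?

28

gcd(5580, 370) = 10  (5580 = 15·370 + 30, 370 = 12·30 + 10, 30 = 3·10).
10 divides 1210, so solutions exist.
Back-substituting, 5580·(-12) + 370·(181) = 10.
Scale by 1210/10 = 121: (m₀, n₀) = (-1452, 21901).
General solution: m = -1452 + 37t, n = 21901 - 558t for integer t.
m ≥ 0: smallest is -1452 mod 37 = 28 (at t = 40), with n = -419.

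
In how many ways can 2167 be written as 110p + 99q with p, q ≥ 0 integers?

2

gcd(110, 99):
  110 = 1·99 + 11
  99 = 9·11
so gcd(110, 99) = 11.
Back-substitute for Bézout coefficients:
  11 = 110 - 1·99
  ... = 110·(1) + 99·(-1)
Scale by 197: one solution is (197, -197). Reduce p mod 9: (8, 13).
General: p = 8 + 9t, q = 13 - 10t.
p ≥ 0 ⇒ t ≥ 0; q ≥ 0 ⇒ t ≤ 1. So t ∈ [0, 1]: 2 solutions.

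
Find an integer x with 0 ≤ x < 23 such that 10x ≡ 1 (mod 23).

7

gcd(23, 10) = 1  (23 = 2*10 + 3, 10 = 3*3 + 1, 3 = 3*1).
Back-substituting, 10*(7) + 23*(-3) = 1.
So 10*7 ≡ 1 (mod 23), and 7 mod 23 = 7.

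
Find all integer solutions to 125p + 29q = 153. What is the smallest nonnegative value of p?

17

gcd(125, 29):
  125 = 4*29 + 9
  29 = 3*9 + 2
  9 = 4*2 + 1
  2 = 2*1
so gcd(125, 29) = 1.
1 divides 153, so solutions exist.
Back-substitute for Bézout coefficients:
  1 = 9 - 4*2
  ... = 125*(13) + 29*(-56)
Scale by 153/1 = 153: (p₀, q₀) = (1989, -8568).
General solution: p = 1989 + 29t, q = -8568 - 125t for integer t.
p ≥ 0: smallest is 1989 mod 29 = 17 (at t = -68), with q = -68.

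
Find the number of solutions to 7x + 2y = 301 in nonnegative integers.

22

gcd(7, 2):
  7 = 3*2 + 1
  2 = 2*1
so gcd(7, 2) = 1.
Back-substitute for Bézout coefficients:
  1 = 7 - 3*2
  ... = 7*(1) + 2*(-3)
Scale by 301: one solution is (301, -903). Reduce x mod 2: (1, 147).
General: x = 1 + 2t, y = 147 - 7t.
x ≥ 0 ⇒ t ≥ 0; y ≥ 0 ⇒ t ≤ 21. So t ∈ [0, 21]: 22 solutions.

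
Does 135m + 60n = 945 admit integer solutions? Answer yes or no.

gcd(135, 60) = 15.
15 divides 945, so integer solutions exist.

yes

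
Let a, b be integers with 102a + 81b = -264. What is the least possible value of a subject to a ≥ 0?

26

gcd(102, 81) = 3.
3 divides -264, so solutions exist.
By Bézout, 102×(4) + 81×(-5) = 3.
Scale by -264/3 = -88: (a₀, b₀) = (-352, 440).
General solution: a = -352 + 27t, b = 440 - 34t for integer t.
a ≥ 0: smallest is -352 mod 27 = 26 (at t = 14), with b = -36.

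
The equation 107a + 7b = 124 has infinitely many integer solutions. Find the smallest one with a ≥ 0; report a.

gcd(107, 7) = 1  (107 = 15·7 + 2, 7 = 3·2 + 1, 2 = 2·1).
1 divides 124, so solutions exist.
Back-substituting, 107·(-3) + 7·(46) = 1.
Scale by 124/1 = 124: (a₀, b₀) = (-372, 5704).
General solution: a = -372 + 7t, b = 5704 - 107t for integer t.
a ≥ 0: smallest is -372 mod 7 = 6 (at t = 54), with b = -74.

6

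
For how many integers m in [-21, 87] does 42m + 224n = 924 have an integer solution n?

7

gcd(224, 42) = 14.
By Bézout, 42*(-5) + 224*(1) = 14.
Particular solution: (6, 3).
General solution: m = 6 + 16t, n = 3 - 3t for integer t.
-21 ≤ 6 + 16t ≤ 87 gives t ∈ [-1, 5], which is 7 values.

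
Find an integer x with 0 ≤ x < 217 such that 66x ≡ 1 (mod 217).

194

gcd(217, 66) = 1.
By Bézout, 66·(-23) + 217·(7) = 1.
So 66·-23 ≡ 1 (mod 217), and -23 mod 217 = 194.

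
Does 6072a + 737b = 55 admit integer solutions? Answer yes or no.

gcd(6072, 737) = 11  (6072 = 8*737 + 176, 737 = 4*176 + 33, 176 = 5*33 + 11, 33 = 3*11).
11 divides 55, so integer solutions exist.

yes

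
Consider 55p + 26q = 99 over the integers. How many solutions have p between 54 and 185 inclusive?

gcd(55, 26) = 1.
By Bézout, 55·(9) + 26·(-19) = 1.
Particular solution: (7, -11).
General solution: p = 7 + 26t, q = -11 - 55t for integer t.
54 ≤ 7 + 26t ≤ 185 gives t ∈ [2, 6], which is 5 values.

5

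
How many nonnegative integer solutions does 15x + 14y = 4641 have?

gcd(15, 14) = 1.
By Bézout, 15*(1) + 14*(-1) = 1.
One solution: (7, 324).
General: x = 7 + 14t, y = 324 - 15t.
x ≥ 0 ⇒ t ≥ 0; y ≥ 0 ⇒ t ≤ 21. So t ∈ [0, 21]: 22 solutions.

22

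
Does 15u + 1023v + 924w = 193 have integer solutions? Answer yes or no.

gcd(1023, 15) = 3  (1023 = 68*15 + 3, 15 = 5*3).
gcd(3, 924) = 3.
3 does not divide 193 (remainder 1), so no integer solutions.

no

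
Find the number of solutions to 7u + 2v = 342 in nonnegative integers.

25

gcd(7, 2):
  7 = 3·2 + 1
  2 = 2·1
so gcd(7, 2) = 1.
Back-substitute for Bézout coefficients:
  1 = 7 - 3·2
  ... = 7·(1) + 2·(-3)
Scale by 342: one solution is (342, -1026). Reduce u mod 2: (0, 171).
General: u = 0 + 2t, v = 171 - 7t.
u ≥ 0 ⇒ t ≥ 0; v ≥ 0 ⇒ t ≤ 24. So t ∈ [0, 24]: 25 solutions.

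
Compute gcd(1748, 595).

gcd(1748, 595) = 1  (1748 = 2×595 + 558, 595 = 1×558 + 37, 558 = 15×37 + 3, 37 = 12×3 + 1, 3 = 3×1).

1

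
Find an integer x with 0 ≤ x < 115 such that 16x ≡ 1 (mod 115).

36

gcd(115, 16):
  115 = 7×16 + 3
  16 = 5×3 + 1
  3 = 3×1
so gcd(115, 16) = 1.
Back-substitute for Bézout coefficients:
  1 = 16 - 5×3
  ... = 16×(36) + 115×(-5)
So 16×36 ≡ 1 (mod 115), and 36 mod 115 = 36.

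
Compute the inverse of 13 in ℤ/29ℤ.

gcd(29, 13) = 1.
By Bézout, 13·(9) + 29·(-4) = 1.
So 13·9 ≡ 1 (mod 29), and 9 mod 29 = 9.

9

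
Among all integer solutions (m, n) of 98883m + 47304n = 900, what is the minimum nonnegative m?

gcd(98883, 47304):
  98883 = 2×47304 + 4275
  47304 = 11×4275 + 279
  4275 = 15×279 + 90
  279 = 3×90 + 9
  90 = 10×9
so gcd(98883, 47304) = 9.
9 divides 900, so solutions exist.
Back-substitute for Bézout coefficients:
  9 = 279 - 3×90
  ... = 98883×(-509) + 47304×(1064)
Scale by 900/9 = 100: (m₀, n₀) = (-50900, 106400).
General solution: m = -50900 + 5256t, n = 106400 - 10987t for integer t.
m ≥ 0: smallest is -50900 mod 5256 = 1660 (at t = 10), with n = -3470.

1660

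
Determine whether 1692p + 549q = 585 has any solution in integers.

yes

gcd(1692, 549) = 9  (1692 = 3·549 + 45, 549 = 12·45 + 9, 45 = 5·9).
9 divides 585, so integer solutions exist.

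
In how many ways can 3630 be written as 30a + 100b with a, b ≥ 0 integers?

13

gcd(100, 30) = 10.
By Bézout, 30*(-3) + 100*(1) = 10.
One solution: (1, 36).
General: a = 1 + 10t, b = 36 - 3t.
a ≥ 0 ⇒ t ≥ 0; b ≥ 0 ⇒ t ≤ 12. So t ∈ [0, 12]: 13 solutions.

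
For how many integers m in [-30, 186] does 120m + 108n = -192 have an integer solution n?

gcd(120, 108) = 12.
By Bézout, 120·(1) + 108·(-1) = 12.
Particular solution: (2, -4).
General solution: m = 2 + 9t, n = -4 - 10t for integer t.
-30 ≤ 2 + 9t ≤ 186 gives t ∈ [-3, 20], which is 24 values.

24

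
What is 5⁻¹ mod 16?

gcd(16, 5):
  16 = 3·5 + 1
  5 = 5·1
so gcd(16, 5) = 1.
Back-substitute for Bézout coefficients:
  1 = 16 - 3·5
  ... = 5·(-3) + 16·(1)
So 5·-3 ≡ 1 (mod 16), and -3 mod 16 = 13.

13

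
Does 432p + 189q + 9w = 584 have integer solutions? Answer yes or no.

gcd(432, 189) = 27.
gcd(27, 9) = 9.
9 does not divide 584 (remainder 8), so no integer solutions.

no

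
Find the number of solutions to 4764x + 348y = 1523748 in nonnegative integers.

gcd(4764, 348) = 12  (4764 = 13·348 + 240, 348 = 1·240 + 108, 240 = 2·108 + 24, 108 = 4·24 + 12, 24 = 2·12).
Back-substituting, 4764·(-13) + 348·(178) = 12.
Scale by 126979: one solution is (-1650727, 22602262). Reduce x mod 29: (11, 4228).
General: x = 11 + 29t, y = 4228 - 397t.
x ≥ 0 ⇒ t ≥ 0; y ≥ 0 ⇒ t ≤ 10. So t ∈ [0, 10]: 11 solutions.

11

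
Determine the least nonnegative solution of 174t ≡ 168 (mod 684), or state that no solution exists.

gcd(684, 174) = 6  (684 = 3·174 + 162, 174 = 1·162 + 12, 162 = 13·12 + 6, 12 = 2·6).
6 divides 168, so solutions exist.
Back-substituting, 174·(-55) + 684·(14) = 6.
So 174·(-55) ≡ 6 (mod 684); multiply by 28: t ≡ -1540 (mod 114).
Smallest nonnegative: t = -1540 mod 114 = 56.

56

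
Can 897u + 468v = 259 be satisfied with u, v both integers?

no

gcd(897, 468) = 39.
39 does not divide 259 (remainder 25), so no integer solutions.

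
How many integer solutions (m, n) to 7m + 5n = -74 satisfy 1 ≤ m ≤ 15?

3

gcd(7, 5):
  7 = 1×5 + 2
  5 = 2×2 + 1
  2 = 2×1
so gcd(7, 5) = 1.
Back-substitute for Bézout coefficients:
  1 = 5 - 2×2
  ... = 7×(-2) + 5×(3)
Scale by -74: particular solution (148, -222); reduce m mod 5: (3, -19).
General solution: m = 3 + 5t, n = -19 - 7t for integer t.
1 ≤ 3 + 5t ≤ 15 gives t ∈ [0, 2], which is 3 values.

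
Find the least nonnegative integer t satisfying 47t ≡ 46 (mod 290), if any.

38

gcd(290, 47):
  290 = 6*47 + 8
  47 = 5*8 + 7
  8 = 1*7 + 1
  7 = 7*1
so gcd(290, 47) = 1.
1 divides 46, so solutions exist.
Back-substitute for Bézout coefficients:
  1 = 8 - 1*7
  ... = 47*(-37) + 290*(6)
So 47*(-37) ≡ 1 (mod 290); multiply by 46: t ≡ -1702 (mod 290).
Smallest nonnegative: t = -1702 mod 290 = 38.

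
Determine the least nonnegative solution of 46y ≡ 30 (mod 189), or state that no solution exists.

gcd(189, 46) = 1  (189 = 4·46 + 5, 46 = 9·5 + 1, 5 = 5·1).
1 divides 30, so solutions exist.
Back-substituting, 46·(37) + 189·(-9) = 1.
So 46·(37) ≡ 1 (mod 189); multiply by 30: y ≡ 1110 (mod 189).
Smallest nonnegative: y = 1110 mod 189 = 165.

165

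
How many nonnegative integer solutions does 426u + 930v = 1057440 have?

16

gcd(930, 426):
  930 = 2×426 + 78
  426 = 5×78 + 36
  78 = 2×36 + 6
  36 = 6×6
so gcd(930, 426) = 6.
Back-substitute for Bézout coefficients:
  6 = 78 - 2×36
  ... = 426×(-24) + 930×(11)
Scale by 176240: one solution is (-4229760, 1938640). Reduce u mod 155: (35, 1121).
General: u = 35 + 155t, v = 1121 - 71t.
u ≥ 0 ⇒ t ≥ 0; v ≥ 0 ⇒ t ≤ 15. So t ∈ [0, 15]: 16 solutions.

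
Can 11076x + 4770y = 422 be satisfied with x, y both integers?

no

gcd(11076, 4770) = 6.
6 does not divide 422 (remainder 2), so no integer solutions.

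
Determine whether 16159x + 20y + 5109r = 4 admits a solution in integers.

yes

gcd(16159, 20) = 1  (16159 = 807×20 + 19, 20 = 1×19 + 1, 19 = 19×1).
gcd(1, 5109) = 1.
1 divides 4, so integer solutions exist.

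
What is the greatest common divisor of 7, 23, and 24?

gcd(23, 7) = 1.
gcd(1, 24) = 1.

1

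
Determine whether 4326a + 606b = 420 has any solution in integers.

yes

gcd(4326, 606) = 6.
6 divides 420, so integer solutions exist.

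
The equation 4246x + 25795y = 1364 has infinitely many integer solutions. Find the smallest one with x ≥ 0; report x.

gcd(25795, 4246):
  25795 = 6*4246 + 319
  4246 = 13*319 + 99
  319 = 3*99 + 22
  99 = 4*22 + 11
  22 = 2*11
so gcd(25795, 4246) = 11.
11 divides 1364, so solutions exist.
Back-substitute for Bézout coefficients:
  11 = 99 - 4*22
  ... = 4246*(1051) + 25795*(-173)
Scale by 1364/11 = 124: (x₀, y₀) = (130324, -21452).
General solution: x = 130324 + 2345t, y = -21452 - 386t for integer t.
x ≥ 0: smallest is 130324 mod 2345 = 1349 (at t = -55), with y = -222.

1349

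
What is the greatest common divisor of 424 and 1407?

1

gcd(1407, 424):
  1407 = 3×424 + 135
  424 = 3×135 + 19
  135 = 7×19 + 2
  19 = 9×2 + 1
  2 = 2×1
so gcd(1407, 424) = 1.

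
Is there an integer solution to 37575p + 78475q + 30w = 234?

no

gcd(78475, 37575):
  78475 = 2×37575 + 3325
  37575 = 11×3325 + 1000
  3325 = 3×1000 + 325
  1000 = 3×325 + 25
  325 = 13×25
so gcd(78475, 37575) = 25.
gcd(25, 30) = 5.
5 does not divide 234 (remainder 4), so no integer solutions.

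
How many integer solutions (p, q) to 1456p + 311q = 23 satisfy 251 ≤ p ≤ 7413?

gcd(1456, 311) = 1.
By Bézout, 1456*(-22) + 311*(103) = 1.
Particular solution: (116, -543).
General solution: p = 116 + 311t, q = -543 - 1456t for integer t.
251 ≤ 116 + 311t ≤ 7413 gives t ∈ [1, 23], which is 23 values.

23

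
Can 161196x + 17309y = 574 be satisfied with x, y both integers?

no

gcd(161196, 17309):
  161196 = 9*17309 + 5415
  17309 = 3*5415 + 1064
  5415 = 5*1064 + 95
  1064 = 11*95 + 19
  95 = 5*19
so gcd(161196, 17309) = 19.
19 does not divide 574 (remainder 4), so no integer solutions.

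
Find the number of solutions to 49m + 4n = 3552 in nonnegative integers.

19

gcd(49, 4):
  49 = 12*4 + 1
  4 = 4*1
so gcd(49, 4) = 1.
Back-substitute for Bézout coefficients:
  1 = 49 - 12*4
  ... = 49*(1) + 4*(-12)
Scale by 3552: one solution is (3552, -42624). Reduce m mod 4: (0, 888).
General: m = 0 + 4t, n = 888 - 49t.
m ≥ 0 ⇒ t ≥ 0; n ≥ 0 ⇒ t ≤ 18. So t ∈ [0, 18]: 19 solutions.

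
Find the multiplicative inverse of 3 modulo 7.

gcd(7, 3) = 1  (7 = 2×3 + 1, 3 = 3×1).
Back-substituting, 3×(-2) + 7×(1) = 1.
So 3×-2 ≡ 1 (mod 7), and -2 mod 7 = 5.

5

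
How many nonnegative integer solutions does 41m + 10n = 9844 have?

24

gcd(41, 10) = 1  (41 = 4*10 + 1, 10 = 10*1).
Back-substituting, 41*(1) + 10*(-4) = 1.
Scale by 9844: one solution is (9844, -39376). Reduce m mod 10: (4, 968).
General: m = 4 + 10t, n = 968 - 41t.
m ≥ 0 ⇒ t ≥ 0; n ≥ 0 ⇒ t ≤ 23. So t ∈ [0, 23]: 24 solutions.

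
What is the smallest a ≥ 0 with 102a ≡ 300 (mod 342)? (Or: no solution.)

gcd(342, 102) = 6.
6 divides 300, so solutions exist.
By Bézout, 102×(-10) + 342×(3) = 6.
So 102×(-10) ≡ 6 (mod 342); multiply by 50: a ≡ -500 (mod 57).
Smallest nonnegative: a = -500 mod 57 = 13.

13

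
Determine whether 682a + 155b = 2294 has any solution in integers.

yes

gcd(682, 155) = 31  (682 = 4·155 + 62, 155 = 2·62 + 31, 62 = 2·31).
31 divides 2294, so integer solutions exist.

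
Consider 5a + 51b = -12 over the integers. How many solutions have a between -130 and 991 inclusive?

gcd(51, 5) = 1  (51 = 10*5 + 1, 5 = 5*1).
Back-substituting, 5*(-10) + 51*(1) = 1.
Scale by -12: particular solution (120, -12); reduce a mod 51: (18, -2).
General solution: a = 18 + 51t, b = -2 - 5t for integer t.
-130 ≤ 18 + 51t ≤ 991 gives t ∈ [-2, 19], which is 22 values.

22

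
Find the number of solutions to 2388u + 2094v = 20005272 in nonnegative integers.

24

gcd(2388, 2094) = 6  (2388 = 1*2094 + 294, 2094 = 7*294 + 36, 294 = 8*36 + 6, 36 = 6*6).
Back-substituting, 2388*(57) + 2094*(-65) = 6.
Scale by 3334212: one solution is (190050084, -216723780). Reduce u mod 349: (40, 9508).
General: u = 40 + 349t, v = 9508 - 398t.
u ≥ 0 ⇒ t ≥ 0; v ≥ 0 ⇒ t ≤ 23. So t ∈ [0, 23]: 24 solutions.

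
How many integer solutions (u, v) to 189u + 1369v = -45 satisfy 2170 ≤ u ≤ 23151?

gcd(1369, 189) = 1  (1369 = 7·189 + 46, 189 = 4·46 + 5, 46 = 9·5 + 1, 5 = 5·1).
Back-substituting, 189·(-268) + 1369·(37) = 1.
Scale by -45: particular solution (12060, -1665); reduce u mod 1369: (1108, -153).
General solution: u = 1108 + 1369t, v = -153 - 189t for integer t.
2170 ≤ 1108 + 1369t ≤ 23151 gives t ∈ [1, 16], which is 16 values.

16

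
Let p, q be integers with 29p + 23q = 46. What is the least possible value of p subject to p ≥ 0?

gcd(29, 23):
  29 = 1*23 + 6
  23 = 3*6 + 5
  6 = 1*5 + 1
  5 = 5*1
so gcd(29, 23) = 1.
1 divides 46, so solutions exist.
Back-substitute for Bézout coefficients:
  1 = 6 - 1*5
  ... = 29*(4) + 23*(-5)
Scale by 46/1 = 46: (p₀, q₀) = (184, -230).
General solution: p = 184 + 23t, q = -230 - 29t for integer t.
p ≥ 0: smallest is 184 mod 23 = 0 (at t = -8), with q = 2.

0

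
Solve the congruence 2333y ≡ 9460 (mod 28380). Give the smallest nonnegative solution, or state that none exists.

18920

gcd(28380, 2333) = 1  (28380 = 12·2333 + 384, 2333 = 6·384 + 29, 384 = 13·29 + 7, 29 = 4·7 + 1, 7 = 7·1).
1 divides 9460, so solutions exist.
Back-substituting, 2333·(3917) + 28380·(-322) = 1.
So 2333·(3917) ≡ 1 (mod 28380); multiply by 9460: y ≡ 37054820 (mod 28380).
Smallest nonnegative: y = 37054820 mod 28380 = 18920.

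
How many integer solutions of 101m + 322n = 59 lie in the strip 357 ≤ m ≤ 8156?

24

gcd(322, 101) = 1  (322 = 3·101 + 19, 101 = 5·19 + 6, 19 = 3·6 + 1, 6 = 6·1).
Back-substituting, 101·(-51) + 322·(16) = 1.
Scale by 59: particular solution (-3009, 944); reduce m mod 322: (211, -66).
General solution: m = 211 + 322t, n = -66 - 101t for integer t.
357 ≤ 211 + 322t ≤ 8156 gives t ∈ [1, 24], which is 24 values.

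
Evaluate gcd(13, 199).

gcd(199, 13) = 1  (199 = 15*13 + 4, 13 = 3*4 + 1, 4 = 4*1).

1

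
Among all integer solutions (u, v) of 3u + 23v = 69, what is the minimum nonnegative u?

gcd(23, 3):
  23 = 7×3 + 2
  3 = 1×2 + 1
  2 = 2×1
so gcd(23, 3) = 1.
1 divides 69, so solutions exist.
Back-substitute for Bézout coefficients:
  1 = 3 - 1×2
  ... = 3×(8) + 23×(-1)
Scale by 69/1 = 69: (u₀, v₀) = (552, -69).
General solution: u = 552 + 23t, v = -69 - 3t for integer t.
u ≥ 0: smallest is 552 mod 23 = 0 (at t = -24), with v = 3.

0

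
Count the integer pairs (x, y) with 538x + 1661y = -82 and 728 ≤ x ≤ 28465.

16

gcd(1661, 538) = 1.
By Bézout, 538·(318) + 1661·(-103) = 1.
Particular solution: (500, -162).
General solution: x = 500 + 1661t, y = -162 - 538t for integer t.
728 ≤ 500 + 1661t ≤ 28465 gives t ∈ [1, 16], which is 16 values.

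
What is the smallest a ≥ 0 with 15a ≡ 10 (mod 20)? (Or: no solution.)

2

gcd(20, 15) = 5.
5 divides 10, so solutions exist.
By Bézout, 15×(-1) + 20×(1) = 5.
So 15×(-1) ≡ 5 (mod 20); multiply by 2: a ≡ -2 (mod 4).
Smallest nonnegative: a = -2 mod 4 = 2.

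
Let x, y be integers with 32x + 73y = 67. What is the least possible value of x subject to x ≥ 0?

50

gcd(73, 32):
  73 = 2·32 + 9
  32 = 3·9 + 5
  9 = 1·5 + 4
  5 = 1·4 + 1
  4 = 4·1
so gcd(73, 32) = 1.
1 divides 67, so solutions exist.
Back-substitute for Bézout coefficients:
  1 = 5 - 1·4
  ... = 32·(16) + 73·(-7)
Scale by 67/1 = 67: (x₀, y₀) = (1072, -469).
General solution: x = 1072 + 73t, y = -469 - 32t for integer t.
x ≥ 0: smallest is 1072 mod 73 = 50 (at t = -14), with y = -21.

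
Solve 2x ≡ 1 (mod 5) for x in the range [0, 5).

3

gcd(5, 2) = 1  (5 = 2·2 + 1, 2 = 2·1).
Back-substituting, 2·(-2) + 5·(1) = 1.
So 2·-2 ≡ 1 (mod 5), and -2 mod 5 = 3.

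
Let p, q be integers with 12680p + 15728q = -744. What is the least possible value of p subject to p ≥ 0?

gcd(15728, 12680):
  15728 = 1×12680 + 3048
  12680 = 4×3048 + 488
  3048 = 6×488 + 120
  488 = 4×120 + 8
  120 = 15×8
so gcd(15728, 12680) = 8.
8 divides -744, so solutions exist.
Back-substitute for Bézout coefficients:
  8 = 488 - 4×120
  ... = 12680×(129) + 15728×(-104)
Scale by -744/8 = -93: (p₀, q₀) = (-11997, 9672).
General solution: p = -11997 + 1966t, q = 9672 - 1585t for integer t.
p ≥ 0: smallest is -11997 mod 1966 = 1765 (at t = 7), with q = -1423.

1765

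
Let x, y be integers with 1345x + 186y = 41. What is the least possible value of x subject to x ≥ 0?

gcd(1345, 186) = 1  (1345 = 7*186 + 43, 186 = 4*43 + 14, 43 = 3*14 + 1, 14 = 14*1).
1 divides 41, so solutions exist.
Back-substituting, 1345*(13) + 186*(-94) = 1.
Scale by 41/1 = 41: (x₀, y₀) = (533, -3854).
General solution: x = 533 + 186t, y = -3854 - 1345t for integer t.
x ≥ 0: smallest is 533 mod 186 = 161 (at t = -2), with y = -1164.

161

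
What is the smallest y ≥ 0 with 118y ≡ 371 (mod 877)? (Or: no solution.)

293

gcd(877, 118) = 1.
1 divides 371, so solutions exist.
By Bézout, 118×(275) + 877×(-37) = 1.
So 118×(275) ≡ 1 (mod 877); multiply by 371: y ≡ 102025 (mod 877).
Smallest nonnegative: y = 102025 mod 877 = 293.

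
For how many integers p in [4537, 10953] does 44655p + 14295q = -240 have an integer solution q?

7

gcd(44655, 14295):
  44655 = 3×14295 + 1770
  14295 = 8×1770 + 135
  1770 = 13×135 + 15
  135 = 9×15
so gcd(44655, 14295) = 15.
Back-substitute for Bézout coefficients:
  15 = 1770 - 13×135
  ... = 44655×(105) + 14295×(-328)
Scale by -16: particular solution (-1680, 5248); reduce p mod 953: (226, -706).
General solution: p = 226 + 953t, q = -706 - 2977t for integer t.
4537 ≤ 226 + 953t ≤ 10953 gives t ∈ [5, 11], which is 7 values.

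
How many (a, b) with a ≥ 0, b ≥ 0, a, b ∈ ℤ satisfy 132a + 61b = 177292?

gcd(132, 61) = 1.
By Bézout, 132*(-6) + 61*(13) = 1.
One solution: (27, 2848).
General: a = 27 + 61t, b = 2848 - 132t.
a ≥ 0 ⇒ t ≥ 0; b ≥ 0 ⇒ t ≤ 21. So t ∈ [0, 21]: 22 solutions.

22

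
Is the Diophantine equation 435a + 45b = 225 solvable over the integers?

yes

gcd(435, 45) = 15  (435 = 9·45 + 30, 45 = 1·30 + 15, 30 = 2·15).
15 divides 225, so integer solutions exist.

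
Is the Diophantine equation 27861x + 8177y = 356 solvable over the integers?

gcd(27861, 8177):
  27861 = 3*8177 + 3330
  8177 = 2*3330 + 1517
  3330 = 2*1517 + 296
  1517 = 5*296 + 37
  296 = 8*37
so gcd(27861, 8177) = 37.
37 does not divide 356 (remainder 23), so no integer solutions.

no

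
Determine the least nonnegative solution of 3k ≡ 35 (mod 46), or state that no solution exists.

gcd(46, 3) = 1.
1 divides 35, so solutions exist.
By Bézout, 3*(-15) + 46*(1) = 1.
So 3*(-15) ≡ 1 (mod 46); multiply by 35: k ≡ -525 (mod 46).
Smallest nonnegative: k = -525 mod 46 = 27.

27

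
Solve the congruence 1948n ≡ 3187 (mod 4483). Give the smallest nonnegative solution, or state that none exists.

gcd(4483, 1948) = 1  (4483 = 2×1948 + 587, 1948 = 3×587 + 187, 587 = 3×187 + 26, 187 = 7×26 + 5, 26 = 5×5 + 1, 5 = 5×1).
1 divides 3187, so solutions exist.
Back-substituting, 1948×(-863) + 4483×(375) = 1.
So 1948×(-863) ≡ 1 (mod 4483); multiply by 3187: n ≡ -2750381 (mod 4483).
Smallest nonnegative: n = -2750381 mod 4483 = 2181.

2181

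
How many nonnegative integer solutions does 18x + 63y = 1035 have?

gcd(63, 18) = 9  (63 = 3*18 + 9, 18 = 2*9).
Back-substituting, 18*(-3) + 63*(1) = 9.
Scale by 115: one solution is (-345, 115). Reduce x mod 7: (5, 15).
General: x = 5 + 7t, y = 15 - 2t.
x ≥ 0 ⇒ t ≥ 0; y ≥ 0 ⇒ t ≤ 7. So t ∈ [0, 7]: 8 solutions.

8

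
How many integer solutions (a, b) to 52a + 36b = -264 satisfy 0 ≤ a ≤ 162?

gcd(52, 36):
  52 = 1·36 + 16
  36 = 2·16 + 4
  16 = 4·4
so gcd(52, 36) = 4.
Back-substitute for Bézout coefficients:
  4 = 36 - 2·16
  ... = 52·(-2) + 36·(3)
Scale by -66: particular solution (132, -198); reduce a mod 9: (6, -16).
General solution: a = 6 + 9t, b = -16 - 13t for integer t.
0 ≤ 6 + 9t ≤ 162 gives t ∈ [0, 17], which is 18 values.

18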